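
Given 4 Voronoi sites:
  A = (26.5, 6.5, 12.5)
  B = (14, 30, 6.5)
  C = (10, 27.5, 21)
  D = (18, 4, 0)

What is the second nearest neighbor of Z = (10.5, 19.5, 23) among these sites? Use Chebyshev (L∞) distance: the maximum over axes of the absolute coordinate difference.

d(Z,A) = max(16, 13, 10.5) = 16
d(Z,B) = max(3.5, 10.5, 16.5) = 16.5
d(Z,C) = max(0.5, 8, 2) = 8
d(Z,D) = max(7.5, 15.5, 23) = 23
Sorted ascending: C, A, B, … — the second-nearest is A.

A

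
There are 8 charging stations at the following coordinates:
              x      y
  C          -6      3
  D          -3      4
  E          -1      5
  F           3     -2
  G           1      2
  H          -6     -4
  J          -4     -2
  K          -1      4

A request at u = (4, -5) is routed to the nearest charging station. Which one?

F

Since √ is increasing, it suffices to compare squared distances:
|uC|² = 100 + 64 = 164
|uD|² = 49 + 81 = 130
|uE|² = 25 + 100 = 125
|uF|² = 1 + 9 = 10
|uG|² = 9 + 49 = 58
|uH|² = 100 + 1 = 101
|uJ|² = 64 + 9 = 73
|uK|² = 25 + 81 = 106
The smallest is to F, so u lies in the Voronoi region of F.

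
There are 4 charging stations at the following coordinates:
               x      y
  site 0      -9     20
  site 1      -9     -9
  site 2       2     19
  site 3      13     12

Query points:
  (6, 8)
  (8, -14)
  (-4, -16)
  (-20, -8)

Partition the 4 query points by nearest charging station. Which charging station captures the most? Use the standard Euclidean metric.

site 1

(6, 8) — d² to each: site 0:369, site 1:514, site 2:137, site 3:65 → nearest is site 3
(8, -14) — d² to each: site 0:1445, site 1:314, site 2:1125, site 3:701 → nearest is site 1
(-4, -16) — d² to each: site 0:1321, site 1:74, site 2:1261, site 3:1073 → nearest is site 1
(-20, -8) — d² to each: site 0:905, site 1:122, site 2:1213, site 3:1489 → nearest is site 1
Tally — site 1:3, site 3:1. site 1 captures the most (3).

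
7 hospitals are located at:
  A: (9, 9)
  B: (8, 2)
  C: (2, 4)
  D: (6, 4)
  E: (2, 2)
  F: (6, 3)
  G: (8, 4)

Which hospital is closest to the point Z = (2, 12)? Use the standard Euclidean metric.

Since √ is increasing, it suffices to compare squared distances:
|ZA|² = (2−9)² + (12−9)² = 49 + 9 = 58
|ZB|² = (2−8)² + (12−2)² = 36 + 100 = 136
|ZC|² = (2−2)² + (12−4)² = 0 + 64 = 64
|ZD|² = (2−6)² + (12−4)² = 16 + 64 = 80
|ZE|² = (2−2)² + (12−2)² = 0 + 100 = 100
|ZF|² = (2−6)² + (12−3)² = 16 + 81 = 97
|ZG|² = (2−8)² + (12−4)² = 36 + 64 = 100
Minimum is at A.

A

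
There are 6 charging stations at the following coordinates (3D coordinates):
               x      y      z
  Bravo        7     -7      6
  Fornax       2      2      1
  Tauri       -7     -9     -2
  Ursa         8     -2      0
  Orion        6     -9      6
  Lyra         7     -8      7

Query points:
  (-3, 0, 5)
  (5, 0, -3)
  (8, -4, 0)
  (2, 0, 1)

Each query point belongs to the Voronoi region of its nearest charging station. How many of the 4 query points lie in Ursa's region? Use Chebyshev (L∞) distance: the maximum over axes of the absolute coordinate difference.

2

(-3, 0, 5) — d to each: Bravo:10, Fornax:5, Tauri:9, Ursa:11, Orion:9, Lyra:10 → nearest is Fornax
(5, 0, -3) — d to each: Bravo:9, Fornax:4, Tauri:12, Ursa:3, Orion:9, Lyra:10 → nearest is Ursa
(8, -4, 0) — d to each: Bravo:6, Fornax:6, Tauri:15, Ursa:2, Orion:6, Lyra:7 → nearest is Ursa
(2, 0, 1) — d to each: Bravo:7, Fornax:2, Tauri:9, Ursa:6, Orion:9, Lyra:8 → nearest is Fornax
2 of the 4 points have Ursa as nearest.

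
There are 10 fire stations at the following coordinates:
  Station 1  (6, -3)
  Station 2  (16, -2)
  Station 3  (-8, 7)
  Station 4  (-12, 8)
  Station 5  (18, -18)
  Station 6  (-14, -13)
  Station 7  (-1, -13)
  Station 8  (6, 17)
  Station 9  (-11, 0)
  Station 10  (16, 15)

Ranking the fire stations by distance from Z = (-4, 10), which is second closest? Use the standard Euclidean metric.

Compare squared distances (the ordering matches that of the actual distances):
d²(Z, Station 1) = (-4−6)² + (10−(-3))² = 100 + 169 = 269
d²(Z, Station 2) = (-4−16)² + (10−(-2))² = 400 + 144 = 544
d²(Z, Station 3) = (-4−(-8))² + (10−7)² = 16 + 9 = 25
d²(Z, Station 4) = (-4−(-12))² + (10−8)² = 64 + 4 = 68
d²(Z, Station 5) = (-4−18)² + (10−(-18))² = 484 + 784 = 1268
d²(Z, Station 6) = (-4−(-14))² + (10−(-13))² = 100 + 529 = 629
d²(Z, Station 7) = (-4−(-1))² + (10−(-13))² = 9 + 529 = 538
d²(Z, Station 8) = (-4−6)² + (10−17)² = 100 + 49 = 149
d²(Z, Station 9) = (-4−(-11))² + (10−0)² = 49 + 100 = 149
d²(Z, Station 10) = (-4−16)² + (10−15)² = 400 + 25 = 425
Sorted ascending: Station 3, Station 4, Station 8, … — the second-nearest is Station 4.

Station 4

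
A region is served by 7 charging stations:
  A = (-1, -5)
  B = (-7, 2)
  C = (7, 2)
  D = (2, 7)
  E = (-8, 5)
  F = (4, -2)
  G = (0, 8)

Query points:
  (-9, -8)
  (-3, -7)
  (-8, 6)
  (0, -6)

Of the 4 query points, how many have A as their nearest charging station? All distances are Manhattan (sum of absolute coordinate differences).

(-9, -8) — d to each: A:11, B:12, C:26, D:26, E:14, F:19, G:25 → nearest is A
(-3, -7) — d to each: A:4, B:13, C:19, D:19, E:17, F:12, G:18 → nearest is A
(-8, 6) — d to each: A:18, B:5, C:19, D:11, E:1, F:20, G:10 → nearest is E
(0, -6) — d to each: A:2, B:15, C:15, D:15, E:19, F:8, G:14 → nearest is A
3 of the 4 points have A as nearest.

3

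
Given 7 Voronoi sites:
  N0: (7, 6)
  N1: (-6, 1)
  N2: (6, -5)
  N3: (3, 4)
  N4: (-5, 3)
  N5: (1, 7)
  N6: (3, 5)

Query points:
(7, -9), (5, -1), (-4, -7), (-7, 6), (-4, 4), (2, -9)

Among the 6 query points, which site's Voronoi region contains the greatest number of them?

(7, -9) — d² to each: N0:225, N1:269, N2:17, N3:185, N4:288, N5:292, N6:212 → nearest is N2
(5, -1) — d² to each: N0:53, N1:125, N2:17, N3:29, N4:116, N5:80, N6:40 → nearest is N2
(-4, -7) — d² to each: N0:290, N1:68, N2:104, N3:170, N4:101, N5:221, N6:193 → nearest is N1
(-7, 6) — d² to each: N0:196, N1:26, N2:290, N3:104, N4:13, N5:65, N6:101 → nearest is N4
(-4, 4) — d² to each: N0:125, N1:13, N2:181, N3:49, N4:2, N5:34, N6:50 → nearest is N4
(2, -9) — d² to each: N0:250, N1:164, N2:32, N3:170, N4:193, N5:257, N6:197 → nearest is N2
Tally — N1:1, N2:3, N4:2. N2 captures the most (3).

N2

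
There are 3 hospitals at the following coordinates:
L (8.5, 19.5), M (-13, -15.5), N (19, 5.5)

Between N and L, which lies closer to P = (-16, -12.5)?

N

Compare squared distances:
|PN|² = (-16−19)² + (-12.5−5.5)² = 1225 + 324 = 1549
|PL|² = (-16−8.5)² + (-12.5−19.5)² = 600.25 + 1024 = 1624.25
1549 < 1624.25, so N is closer.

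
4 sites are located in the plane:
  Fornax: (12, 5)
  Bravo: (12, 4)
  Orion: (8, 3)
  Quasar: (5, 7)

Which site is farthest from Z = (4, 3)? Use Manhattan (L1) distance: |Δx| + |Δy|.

Fornax

d(Z, Fornax) = |4−12| + |3−5| = 8 + 2 = 10
d(Z, Bravo) = |4−12| + |3−4| = 8 + 1 = 9
d(Z, Orion) = |4−8| + |3−3| = 4 + 0 = 4
d(Z, Quasar) = |4−5| + |3−7| = 1 + 4 = 5
The largest is to Fornax.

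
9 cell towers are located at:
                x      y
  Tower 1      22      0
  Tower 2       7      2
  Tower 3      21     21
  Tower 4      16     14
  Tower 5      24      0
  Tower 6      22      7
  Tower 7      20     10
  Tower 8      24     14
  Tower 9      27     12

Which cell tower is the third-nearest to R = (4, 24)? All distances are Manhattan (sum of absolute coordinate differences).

Tower 2

d(R, Tower 1) = |4−22| + |24−0| = 18 + 24 = 42
d(R, Tower 2) = |4−7| + |24−2| = 3 + 22 = 25
d(R, Tower 3) = |4−21| + |24−21| = 17 + 3 = 20
d(R, Tower 4) = |4−16| + |24−14| = 12 + 10 = 22
d(R, Tower 5) = |4−24| + |24−0| = 20 + 24 = 44
d(R, Tower 6) = |4−22| + |24−7| = 18 + 17 = 35
d(R, Tower 7) = |4−20| + |24−10| = 16 + 14 = 30
d(R, Tower 8) = |4−24| + |24−14| = 20 + 10 = 30
d(R, Tower 9) = |4−27| + |24−12| = 23 + 12 = 35
Sorted ascending: Tower 3, Tower 4, Tower 2, Tower 7, … — the third-nearest is Tower 2.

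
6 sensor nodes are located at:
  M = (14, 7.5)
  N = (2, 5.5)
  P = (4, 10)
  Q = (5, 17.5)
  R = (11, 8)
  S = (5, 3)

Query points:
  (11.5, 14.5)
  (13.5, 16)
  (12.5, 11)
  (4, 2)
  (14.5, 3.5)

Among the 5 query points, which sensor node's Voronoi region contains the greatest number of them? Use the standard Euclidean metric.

(11.5, 14.5) — d² to each: M:55.25, N:171.25, P:76.5, Q:51.25, R:42.5, S:174.5 → nearest is R
(13.5, 16) — d² to each: M:72.5, N:242.5, P:126.25, Q:74.5, R:70.25, S:241.25 → nearest is R
(12.5, 11) — d² to each: M:14.5, N:140.5, P:73.25, Q:98.5, R:11.25, S:120.25 → nearest is R
(4, 2) — d² to each: M:130.25, N:16.25, P:64, Q:241.25, R:85, S:2 → nearest is S
(14.5, 3.5) — d² to each: M:16.25, N:160.25, P:152.5, Q:286.25, R:32.5, S:90.5 → nearest is M
Tally — M:1, R:3, S:1. R captures the most (3).

R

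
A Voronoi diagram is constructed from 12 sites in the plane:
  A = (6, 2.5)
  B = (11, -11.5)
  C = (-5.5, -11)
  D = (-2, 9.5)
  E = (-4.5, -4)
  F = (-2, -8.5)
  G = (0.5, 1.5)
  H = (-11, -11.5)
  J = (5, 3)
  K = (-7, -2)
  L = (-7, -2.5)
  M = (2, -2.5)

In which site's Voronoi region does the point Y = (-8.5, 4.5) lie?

Squared Euclidean distances:
|YA|² = (-8.5−6)² + (4.5−2.5)² = 210.25 + 4 = 214.25
|YB|² = (-8.5−11)² + (4.5−(-11.5))² = 380.25 + 256 = 636.25
|YC|² = (-8.5−(-5.5))² + (4.5−(-11))² = 9 + 240.25 = 249.25
|YD|² = (-8.5−(-2))² + (4.5−9.5)² = 42.25 + 25 = 67.25
|YE|² = (-8.5−(-4.5))² + (4.5−(-4))² = 16 + 72.25 = 88.25
|YF|² = (-8.5−(-2))² + (4.5−(-8.5))² = 42.25 + 169 = 211.25
|YG|² = (-8.5−0.5)² + (4.5−1.5)² = 81 + 9 = 90
|YH|² = (-8.5−(-11))² + (4.5−(-11.5))² = 6.25 + 256 = 262.25
|YJ|² = (-8.5−5)² + (4.5−3)² = 182.25 + 2.25 = 184.5
|YK|² = (-8.5−(-7))² + (4.5−(-2))² = 2.25 + 42.25 = 44.5
|YL|² = (-8.5−(-7))² + (4.5−(-2.5))² = 2.25 + 49 = 51.25
|YM|² = (-8.5−2)² + (4.5−(-2.5))² = 110.25 + 49 = 159.25
The smallest is to K, so Y lies in the Voronoi region of K.

K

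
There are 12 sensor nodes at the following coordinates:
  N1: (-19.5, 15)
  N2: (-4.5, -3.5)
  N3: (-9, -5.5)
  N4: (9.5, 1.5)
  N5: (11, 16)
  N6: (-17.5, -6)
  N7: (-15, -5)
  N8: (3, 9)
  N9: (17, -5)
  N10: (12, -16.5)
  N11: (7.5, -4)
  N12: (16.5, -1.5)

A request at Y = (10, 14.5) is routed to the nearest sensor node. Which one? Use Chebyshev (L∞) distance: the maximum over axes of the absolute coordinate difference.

N5

d(Y,N1) = max(29.5, 0.5) = 29.5
d(Y,N2) = max(14.5, 18) = 18
d(Y,N3) = max(19, 20) = 20
d(Y,N4) = max(0.5, 13) = 13
d(Y,N5) = max(1, 1.5) = 1.5
d(Y,N6) = max(27.5, 20.5) = 27.5
d(Y,N7) = max(25, 19.5) = 25
d(Y,N8) = max(7, 5.5) = 7
d(Y,N9) = max(7, 19.5) = 19.5
d(Y, N10) = max(2, 31) = 31
d(Y, N11) = max(2.5, 18.5) = 18.5
d(Y, N12) = max(6.5, 16) = 16
The smallest is to N5, so Y lies in the Voronoi region of N5.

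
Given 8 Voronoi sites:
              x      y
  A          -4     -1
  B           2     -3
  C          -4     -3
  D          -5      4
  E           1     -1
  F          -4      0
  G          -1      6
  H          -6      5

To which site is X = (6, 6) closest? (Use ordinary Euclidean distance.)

Squared Euclidean distances:
|XA|² = (6−(-4))² + (6−(-1))² = 100 + 49 = 149
|XB|² = (6−2)² + (6−(-3))² = 16 + 81 = 97
|XC|² = (6−(-4))² + (6−(-3))² = 100 + 81 = 181
|XD|² = (6−(-5))² + (6−4)² = 121 + 4 = 125
|XE|² = (6−1)² + (6−(-1))² = 25 + 49 = 74
|XF|² = (6−(-4))² + (6−0)² = 100 + 36 = 136
|XG|² = (6−(-1))² + (6−6)² = 49 + 0 = 49
|XH|² = (6−(-6))² + (6−5)² = 144 + 1 = 145
G is nearest.

G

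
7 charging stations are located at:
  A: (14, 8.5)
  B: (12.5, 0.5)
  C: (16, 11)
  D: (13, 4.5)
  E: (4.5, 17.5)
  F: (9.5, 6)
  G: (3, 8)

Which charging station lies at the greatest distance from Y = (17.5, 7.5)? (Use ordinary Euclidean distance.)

Compare squared distances (the ordering matches that of the actual distances):
|YA|² = (17.5−14)² + (7.5−8.5)² = 12.25 + 1 = 13.25
|YB|² = (17.5−12.5)² + (7.5−0.5)² = 25 + 49 = 74
|YC|² = (17.5−16)² + (7.5−11)² = 2.25 + 12.25 = 14.5
|YD|² = (17.5−13)² + (7.5−4.5)² = 20.25 + 9 = 29.25
|YE|² = (17.5−4.5)² + (7.5−17.5)² = 169 + 100 = 269
|YF|² = (17.5−9.5)² + (7.5−6)² = 64 + 2.25 = 66.25
|YG|² = (17.5−3)² + (7.5−8)² = 210.25 + 0.25 = 210.5
The largest is to E.

E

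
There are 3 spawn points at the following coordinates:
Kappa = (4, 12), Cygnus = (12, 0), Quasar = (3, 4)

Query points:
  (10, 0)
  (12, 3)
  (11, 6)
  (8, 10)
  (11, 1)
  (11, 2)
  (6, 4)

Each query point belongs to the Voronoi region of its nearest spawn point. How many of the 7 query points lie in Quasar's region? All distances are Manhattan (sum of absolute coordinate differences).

1

(10, 0) — d to each: Kappa:18, Cygnus:2, Quasar:11 → nearest is Cygnus
(12, 3) — d to each: Kappa:17, Cygnus:3, Quasar:10 → nearest is Cygnus
(11, 6) — d to each: Kappa:13, Cygnus:7, Quasar:10 → nearest is Cygnus
(8, 10) — d to each: Kappa:6, Cygnus:14, Quasar:11 → nearest is Kappa
(11, 1) — d to each: Kappa:18, Cygnus:2, Quasar:11 → nearest is Cygnus
(11, 2) — d to each: Kappa:17, Cygnus:3, Quasar:10 → nearest is Cygnus
(6, 4) — d to each: Kappa:10, Cygnus:10, Quasar:3 → nearest is Quasar
1 of the 7 points has Quasar as nearest.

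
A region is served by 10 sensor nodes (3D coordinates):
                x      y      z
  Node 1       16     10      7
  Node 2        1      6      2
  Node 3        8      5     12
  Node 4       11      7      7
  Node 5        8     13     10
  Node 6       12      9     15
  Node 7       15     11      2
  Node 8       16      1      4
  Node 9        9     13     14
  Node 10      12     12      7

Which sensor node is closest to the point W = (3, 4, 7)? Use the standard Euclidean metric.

Node 2

Compare squared distances (the ordering matches that of the actual distances):
d²(W, Node 1) = (3−16)² + (4−10)² + (7−7)² = 169 + 36 + 0 = 205
d²(W, Node 2) = (3−1)² + (4−6)² + (7−2)² = 4 + 4 + 25 = 33
d²(W, Node 3) = (3−8)² + (4−5)² + (7−12)² = 25 + 1 + 25 = 51
d²(W, Node 4) = (3−11)² + (4−7)² + (7−7)² = 64 + 9 + 0 = 73
d²(W, Node 5) = (3−8)² + (4−13)² + (7−10)² = 25 + 81 + 9 = 115
d²(W, Node 6) = (3−12)² + (4−9)² + (7−15)² = 81 + 25 + 64 = 170
d²(W, Node 7) = (3−15)² + (4−11)² + (7−2)² = 144 + 49 + 25 = 218
d²(W, Node 8) = (3−16)² + (4−1)² + (7−4)² = 169 + 9 + 9 = 187
d²(W, Node 9) = (3−9)² + (4−13)² + (7−14)² = 36 + 81 + 49 = 166
d²(W, Node 10) = (3−12)² + (4−12)² + (7−7)² = 81 + 64 + 0 = 145
Node 2 is nearest.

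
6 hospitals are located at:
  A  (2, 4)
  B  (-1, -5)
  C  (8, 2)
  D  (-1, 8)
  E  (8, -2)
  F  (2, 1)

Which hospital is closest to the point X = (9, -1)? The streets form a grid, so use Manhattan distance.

E

d(X,A) = 7 + 5 = 12
d(X,B) = 10 + 4 = 14
d(X,C) = 1 + 3 = 4
d(X,D) = 10 + 9 = 19
d(X,E) = 1 + 1 = 2
d(X,F) = 7 + 2 = 9
The smallest is to E, so X lies in the Voronoi region of E.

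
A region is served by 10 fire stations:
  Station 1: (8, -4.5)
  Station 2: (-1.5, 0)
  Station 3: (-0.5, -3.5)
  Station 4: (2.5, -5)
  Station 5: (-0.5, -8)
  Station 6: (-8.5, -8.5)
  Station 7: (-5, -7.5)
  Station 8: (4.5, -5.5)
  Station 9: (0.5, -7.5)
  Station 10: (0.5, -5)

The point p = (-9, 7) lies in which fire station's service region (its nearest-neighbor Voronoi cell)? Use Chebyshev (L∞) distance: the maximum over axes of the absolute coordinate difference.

d(p, Station 1) = max(17, 11.5) = 17
d(p, Station 2) = max(7.5, 7) = 7.5
d(p, Station 3) = max(8.5, 10.5) = 10.5
d(p, Station 4) = max(11.5, 12) = 12
d(p, Station 5) = max(8.5, 15) = 15
d(p, Station 6) = max(0.5, 15.5) = 15.5
d(p, Station 7) = max(4, 14.5) = 14.5
d(p, Station 8) = max(13.5, 12.5) = 13.5
d(p, Station 9) = max(9.5, 14.5) = 14.5
d(p, Station 10) = max(9.5, 12) = 12
Station 2 is nearest.

Station 2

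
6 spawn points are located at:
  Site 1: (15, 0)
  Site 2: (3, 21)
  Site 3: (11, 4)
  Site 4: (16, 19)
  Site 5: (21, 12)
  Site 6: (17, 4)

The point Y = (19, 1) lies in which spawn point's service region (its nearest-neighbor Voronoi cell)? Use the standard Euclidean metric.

Squared Euclidean distances:
d²(Y, Site 1) = (19−15)² + (1−0)² = 16 + 1 = 17
d²(Y, Site 2) = (19−3)² + (1−21)² = 256 + 400 = 656
d²(Y, Site 3) = (19−11)² + (1−4)² = 64 + 9 = 73
d²(Y, Site 4) = (19−16)² + (1−19)² = 9 + 324 = 333
d²(Y, Site 5) = (19−21)² + (1−12)² = 4 + 121 = 125
d²(Y, Site 6) = (19−17)² + (1−4)² = 4 + 9 = 13
Site 6 is nearest.

Site 6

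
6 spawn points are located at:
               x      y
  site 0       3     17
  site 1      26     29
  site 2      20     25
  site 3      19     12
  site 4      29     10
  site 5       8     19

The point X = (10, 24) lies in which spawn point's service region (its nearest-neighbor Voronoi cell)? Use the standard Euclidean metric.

Compare squared distances (the ordering matches that of the actual distances):
d²(X, site 0) = (10−3)² + (24−17)² = 49 + 49 = 98
d²(X, site 1) = (10−26)² + (24−29)² = 256 + 25 = 281
d²(X, site 2) = (10−20)² + (24−25)² = 100 + 1 = 101
d²(X, site 3) = (10−19)² + (24−12)² = 81 + 144 = 225
d²(X, site 4) = (10−29)² + (24−10)² = 361 + 196 = 557
d²(X, site 5) = (10−8)² + (24−19)² = 4 + 25 = 29
site 5 is nearest.

site 5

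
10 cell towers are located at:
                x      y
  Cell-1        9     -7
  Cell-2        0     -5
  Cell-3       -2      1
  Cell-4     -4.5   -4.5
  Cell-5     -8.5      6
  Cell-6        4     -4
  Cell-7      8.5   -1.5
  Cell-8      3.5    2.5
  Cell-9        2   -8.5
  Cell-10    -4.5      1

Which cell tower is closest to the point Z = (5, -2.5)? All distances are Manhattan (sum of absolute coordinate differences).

d(Z, Cell-1) = |5−9| + |-2.5−(-7)| = 4 + 4.5 = 8.5
d(Z, Cell-2) = |5−0| + |-2.5−(-5)| = 5 + 2.5 = 7.5
d(Z, Cell-3) = |5−(-2)| + |-2.5−1| = 7 + 3.5 = 10.5
d(Z, Cell-4) = |5−(-4.5)| + |-2.5−(-4.5)| = 9.5 + 2 = 11.5
d(Z, Cell-5) = |5−(-8.5)| + |-2.5−6| = 13.5 + 8.5 = 22
d(Z, Cell-6) = |5−4| + |-2.5−(-4)| = 1 + 1.5 = 2.5
d(Z, Cell-7) = |5−8.5| + |-2.5−(-1.5)| = 3.5 + 1 = 4.5
d(Z, Cell-8) = |5−3.5| + |-2.5−2.5| = 1.5 + 5 = 6.5
d(Z, Cell-9) = |5−2| + |-2.5−(-8.5)| = 3 + 6 = 9
d(Z, Cell-10) = |5−(-4.5)| + |-2.5−1| = 9.5 + 3.5 = 13
The smallest is to Cell-6, so Z lies in the Voronoi region of Cell-6.

Cell-6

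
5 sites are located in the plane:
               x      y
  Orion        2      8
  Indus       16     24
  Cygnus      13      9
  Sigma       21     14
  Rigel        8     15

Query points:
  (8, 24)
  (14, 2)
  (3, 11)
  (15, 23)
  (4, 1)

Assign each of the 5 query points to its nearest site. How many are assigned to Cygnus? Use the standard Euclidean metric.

(8, 24) — d² to each: Orion:292, Indus:64, Cygnus:250, Sigma:269, Rigel:81 → nearest is Indus
(14, 2) — d² to each: Orion:180, Indus:488, Cygnus:50, Sigma:193, Rigel:205 → nearest is Cygnus
(3, 11) — d² to each: Orion:10, Indus:338, Cygnus:104, Sigma:333, Rigel:41 → nearest is Orion
(15, 23) — d² to each: Orion:394, Indus:2, Cygnus:200, Sigma:117, Rigel:113 → nearest is Indus
(4, 1) — d² to each: Orion:53, Indus:673, Cygnus:145, Sigma:458, Rigel:212 → nearest is Orion
1 of the 5 points has Cygnus as nearest.

1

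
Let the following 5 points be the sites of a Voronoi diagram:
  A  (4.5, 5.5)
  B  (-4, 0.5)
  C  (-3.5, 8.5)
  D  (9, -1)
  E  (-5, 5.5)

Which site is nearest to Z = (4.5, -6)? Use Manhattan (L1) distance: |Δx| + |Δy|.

D

d(Z,A) = |4.5−4.5| + |-6−5.5| = 0 + 11.5 = 11.5
d(Z,B) = |4.5−(-4)| + |-6−0.5| = 8.5 + 6.5 = 15
d(Z,C) = |4.5−(-3.5)| + |-6−8.5| = 8 + 14.5 = 22.5
d(Z,D) = |4.5−9| + |-6−(-1)| = 4.5 + 5 = 9.5
d(Z,E) = |4.5−(-5)| + |-6−5.5| = 9.5 + 11.5 = 21
D is nearest.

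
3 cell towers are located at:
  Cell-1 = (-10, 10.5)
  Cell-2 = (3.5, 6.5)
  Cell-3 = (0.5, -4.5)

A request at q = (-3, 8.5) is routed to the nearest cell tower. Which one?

Since √ is increasing, it suffices to compare squared distances:
d²(q, Cell-1) = 49 + 4 = 53
d²(q, Cell-2) = 42.25 + 4 = 46.25
d²(q, Cell-3) = 12.25 + 169 = 181.25
Minimum is at Cell-2.

Cell-2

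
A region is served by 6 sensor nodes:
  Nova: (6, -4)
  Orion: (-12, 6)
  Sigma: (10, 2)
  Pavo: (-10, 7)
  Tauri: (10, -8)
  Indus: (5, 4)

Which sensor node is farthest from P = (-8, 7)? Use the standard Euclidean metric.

Tauri

Compare squared distances (the ordering matches that of the actual distances):
d²(P, Nova) = (-8−6)² + (7−(-4))² = 196 + 121 = 317
d²(P, Orion) = (-8−(-12))² + (7−6)² = 16 + 1 = 17
d²(P, Sigma) = (-8−10)² + (7−2)² = 324 + 25 = 349
d²(P, Pavo) = (-8−(-10))² + (7−7)² = 4 + 0 = 4
d²(P, Tauri) = (-8−10)² + (7−(-8))² = 324 + 225 = 549
d²(P, Indus) = (-8−5)² + (7−4)² = 169 + 9 = 178
The largest is to Tauri.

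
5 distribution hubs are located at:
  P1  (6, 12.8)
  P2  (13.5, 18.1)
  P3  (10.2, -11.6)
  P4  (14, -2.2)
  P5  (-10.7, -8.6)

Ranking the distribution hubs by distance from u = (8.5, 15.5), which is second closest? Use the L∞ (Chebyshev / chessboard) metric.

d(u,P1) = max(2.5, 2.7) = 2.7
d(u,P2) = max(5, 2.6) = 5
d(u,P3) = max(1.7, 27.1) = 27.1
d(u,P4) = max(5.5, 17.7) = 17.7
d(u,P5) = max(19.2, 24.1) = 24.1
Sorted ascending: P1, P2, P4, … — the second-nearest is P2.

P2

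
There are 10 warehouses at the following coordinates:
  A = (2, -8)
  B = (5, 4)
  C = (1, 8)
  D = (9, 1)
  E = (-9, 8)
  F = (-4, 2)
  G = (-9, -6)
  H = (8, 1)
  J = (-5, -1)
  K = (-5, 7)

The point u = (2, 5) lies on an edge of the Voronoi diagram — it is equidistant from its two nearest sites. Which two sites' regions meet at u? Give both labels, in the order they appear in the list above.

B and C

Squared distances from u to each site:
|uA|² = (2−2)² + (5−(-8))² = 0 + 169 = 169
|uB|² = (2−5)² + (5−4)² = 9 + 1 = 10
|uC|² = (2−1)² + (5−8)² = 1 + 9 = 10
|uD|² = (2−9)² + (5−1)² = 49 + 16 = 65
|uE|² = (2−(-9))² + (5−8)² = 121 + 9 = 130
|uF|² = (2−(-4))² + (5−2)² = 36 + 9 = 45
|uG|² = (2−(-9))² + (5−(-6))² = 121 + 121 = 242
|uH|² = (2−8)² + (5−1)² = 36 + 16 = 52
|uJ|² = (2−(-5))² + (5−(-1))² = 49 + 36 = 85
|uK|² = (2−(-5))² + (5−7)² = 49 + 4 = 53
u is equidistant from B and C (both at squared distance 10), and every other site is strictly farther — so u lies on the B–C Voronoi edge.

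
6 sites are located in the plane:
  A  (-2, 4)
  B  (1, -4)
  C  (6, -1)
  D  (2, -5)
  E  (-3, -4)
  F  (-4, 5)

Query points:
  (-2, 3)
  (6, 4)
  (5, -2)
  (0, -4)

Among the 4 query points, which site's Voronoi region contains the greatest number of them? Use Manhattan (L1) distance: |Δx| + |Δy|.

C

(-2, 3) — d to each: A:1, B:10, C:12, D:12, E:8, F:4 → nearest is A
(6, 4) — d to each: A:8, B:13, C:5, D:13, E:17, F:11 → nearest is C
(5, -2) — d to each: A:13, B:6, C:2, D:6, E:10, F:16 → nearest is C
(0, -4) — d to each: A:10, B:1, C:9, D:3, E:3, F:13 → nearest is B
Tally — A:1, B:1, C:2. C captures the most (2).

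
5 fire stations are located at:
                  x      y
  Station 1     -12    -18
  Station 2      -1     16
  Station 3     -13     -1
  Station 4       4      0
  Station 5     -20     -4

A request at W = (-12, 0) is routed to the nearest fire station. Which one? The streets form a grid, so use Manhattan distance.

Station 3

d(W, Station 1) = |-12−(-12)| + |0−(-18)| = 0 + 18 = 18
d(W, Station 2) = |-12−(-1)| + |0−16| = 11 + 16 = 27
d(W, Station 3) = |-12−(-13)| + |0−(-1)| = 1 + 1 = 2
d(W, Station 4) = |-12−4| + |0−0| = 16 + 0 = 16
d(W, Station 5) = |-12−(-20)| + |0−(-4)| = 8 + 4 = 12
The smallest is to Station 3, so W lies in the Voronoi region of Station 3.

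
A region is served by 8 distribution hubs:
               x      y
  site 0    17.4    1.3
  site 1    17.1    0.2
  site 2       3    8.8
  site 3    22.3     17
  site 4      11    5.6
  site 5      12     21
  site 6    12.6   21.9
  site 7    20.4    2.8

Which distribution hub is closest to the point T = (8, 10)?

site 2

Since √ is increasing, it suffices to compare squared distances:
d²(T, site 0) = (8−17.4)² + (10−1.3)² = 88.36 + 75.69 = 164.05
d²(T, site 1) = (8−17.1)² + (10−0.2)² = 82.81 + 96.04 = 178.85
d²(T, site 2) = (8−3)² + (10−8.8)² = 25 + 1.44 = 26.44
d²(T, site 3) = (8−22.3)² + (10−17)² = 204.49 + 49 = 253.49
d²(T, site 4) = (8−11)² + (10−5.6)² = 9 + 19.36 = 28.36
d²(T, site 5) = (8−12)² + (10−21)² = 16 + 121 = 137
d²(T, site 6) = (8−12.6)² + (10−21.9)² = 21.16 + 141.61 = 162.77
d²(T, site 7) = (8−20.4)² + (10−2.8)² = 153.76 + 51.84 = 205.6
site 2 is nearest.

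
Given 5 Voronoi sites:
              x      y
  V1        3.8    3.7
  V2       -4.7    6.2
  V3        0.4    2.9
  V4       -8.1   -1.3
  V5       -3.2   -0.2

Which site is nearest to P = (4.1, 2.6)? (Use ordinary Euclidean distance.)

V1

Squared Euclidean distances:
|PV1|² = (4.1−3.8)² + (2.6−3.7)² = 0.09 + 1.21 = 1.3
|PV2|² = (4.1−(-4.7))² + (2.6−6.2)² = 77.44 + 12.96 = 90.4
|PV3|² = (4.1−0.4)² + (2.6−2.9)² = 13.69 + 0.09 = 13.78
|PV4|² = (4.1−(-8.1))² + (2.6−(-1.3))² = 148.84 + 15.21 = 164.05
|PV5|² = (4.1−(-3.2))² + (2.6−(-0.2))² = 53.29 + 7.84 = 61.13
The smallest is to V1, so P lies in the Voronoi region of V1.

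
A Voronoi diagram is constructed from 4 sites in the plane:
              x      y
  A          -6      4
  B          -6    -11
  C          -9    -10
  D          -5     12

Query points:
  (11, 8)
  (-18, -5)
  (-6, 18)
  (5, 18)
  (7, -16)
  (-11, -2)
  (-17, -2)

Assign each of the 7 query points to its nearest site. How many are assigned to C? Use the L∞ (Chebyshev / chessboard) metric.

(11, 8) — d to each: A:17, B:19, C:20, D:16 → nearest is D
(-18, -5) — d to each: A:12, B:12, C:9, D:17 → nearest is C
(-6, 18) — d to each: A:14, B:29, C:28, D:6 → nearest is D
(5, 18) — d to each: A:14, B:29, C:28, D:10 → nearest is D
(7, -16) — d to each: A:20, B:13, C:16, D:28 → nearest is B
(-11, -2) — d to each: A:6, B:9, C:8, D:14 → nearest is A
(-17, -2) — d to each: A:11, B:11, C:8, D:14 → nearest is C
2 of the 7 points have C as nearest.

2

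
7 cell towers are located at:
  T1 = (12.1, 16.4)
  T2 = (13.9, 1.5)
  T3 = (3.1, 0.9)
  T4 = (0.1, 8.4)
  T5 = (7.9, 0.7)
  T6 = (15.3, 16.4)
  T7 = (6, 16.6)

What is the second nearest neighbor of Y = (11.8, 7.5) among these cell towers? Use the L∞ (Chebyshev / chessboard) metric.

T5

d(Y,T1) = max(0.3, 8.9) = 8.9
d(Y,T2) = max(2.1, 6) = 6
d(Y,T3) = max(8.7, 6.6) = 8.7
d(Y,T4) = max(11.7, 0.9) = 11.7
d(Y,T5) = max(3.9, 6.8) = 6.8
d(Y,T6) = max(3.5, 8.9) = 8.9
d(Y,T7) = max(5.8, 9.1) = 9.1
Sorted ascending: T2, T5, T3, … — the second-nearest is T5.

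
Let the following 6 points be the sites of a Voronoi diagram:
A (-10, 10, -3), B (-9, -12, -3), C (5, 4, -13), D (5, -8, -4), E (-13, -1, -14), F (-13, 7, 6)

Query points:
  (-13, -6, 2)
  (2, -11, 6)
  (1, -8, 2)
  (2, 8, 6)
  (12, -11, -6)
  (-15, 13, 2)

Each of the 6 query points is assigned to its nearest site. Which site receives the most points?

(-13, -6, 2) — d² to each: A:290, B:77, C:649, D:364, E:281, F:185 → nearest is B
(2, -11, 6) — d² to each: A:666, B:203, C:595, D:118, E:725, F:549 → nearest is D
(1, -8, 2) — d² to each: A:470, B:141, C:385, D:52, E:501, F:437 → nearest is D
(2, 8, 6) — d² to each: A:229, B:602, C:386, D:365, E:706, F:226 → nearest is F
(12, -11, -6) — d² to each: A:934, B:451, C:323, D:62, E:789, F:1093 → nearest is D
(-15, 13, 2) — d² to each: A:59, B:686, C:706, D:877, E:456, F:56 → nearest is F
Tally — B:1, D:3, F:2. D captures the most (3).

D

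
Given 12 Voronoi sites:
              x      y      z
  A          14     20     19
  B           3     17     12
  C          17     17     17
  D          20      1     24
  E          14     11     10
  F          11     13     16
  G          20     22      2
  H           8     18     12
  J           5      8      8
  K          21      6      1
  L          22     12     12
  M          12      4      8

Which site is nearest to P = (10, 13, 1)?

J

Compare squared distances (the ordering matches that of the actual distances):
|PA|² = (10−14)² + (13−20)² + (1−19)² = 16 + 49 + 324 = 389
|PB|² = (10−3)² + (13−17)² + (1−12)² = 49 + 16 + 121 = 186
|PC|² = (10−17)² + (13−17)² + (1−17)² = 49 + 16 + 256 = 321
|PD|² = (10−20)² + (13−1)² + (1−24)² = 100 + 144 + 529 = 773
|PE|² = (10−14)² + (13−11)² + (1−10)² = 16 + 4 + 81 = 101
|PF|² = (10−11)² + (13−13)² + (1−16)² = 1 + 0 + 225 = 226
|PG|² = (10−20)² + (13−22)² + (1−2)² = 100 + 81 + 1 = 182
|PH|² = (10−8)² + (13−18)² + (1−12)² = 4 + 25 + 121 = 150
|PJ|² = (10−5)² + (13−8)² + (1−8)² = 25 + 25 + 49 = 99
|PK|² = (10−21)² + (13−6)² + (1−1)² = 121 + 49 + 0 = 170
|PL|² = (10−22)² + (13−12)² + (1−12)² = 144 + 1 + 121 = 266
|PM|² = (10−12)² + (13−4)² + (1−8)² = 4 + 81 + 49 = 134
Minimum is at J.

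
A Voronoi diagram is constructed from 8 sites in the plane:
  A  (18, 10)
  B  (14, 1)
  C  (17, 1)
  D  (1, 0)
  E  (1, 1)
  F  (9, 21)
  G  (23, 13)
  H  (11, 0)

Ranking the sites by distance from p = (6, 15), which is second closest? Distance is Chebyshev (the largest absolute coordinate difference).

d(p,A) = max(12, 5) = 12
d(p,B) = max(8, 14) = 14
d(p,C) = max(11, 14) = 14
d(p,D) = max(5, 15) = 15
d(p,E) = max(5, 14) = 14
d(p,F) = max(3, 6) = 6
d(p,G) = max(17, 2) = 17
d(p,H) = max(5, 15) = 15
Sorted ascending: F, A, B, … — the second-nearest is A.

A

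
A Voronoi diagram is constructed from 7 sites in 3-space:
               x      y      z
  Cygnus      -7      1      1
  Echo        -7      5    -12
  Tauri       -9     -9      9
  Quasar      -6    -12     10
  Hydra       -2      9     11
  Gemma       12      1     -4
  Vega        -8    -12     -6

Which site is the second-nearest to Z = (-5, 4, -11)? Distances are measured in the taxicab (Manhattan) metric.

d(Z, Cygnus) = |-5−(-7)| + |4−1| + |-11−1| = 2 + 3 + 12 = 17
d(Z, Echo) = |-5−(-7)| + |4−5| + |-11−(-12)| = 2 + 1 + 1 = 4
d(Z, Tauri) = |-5−(-9)| + |4−(-9)| + |-11−9| = 4 + 13 + 20 = 37
d(Z, Quasar) = |-5−(-6)| + |4−(-12)| + |-11−10| = 1 + 16 + 21 = 38
d(Z, Hydra) = |-5−(-2)| + |4−9| + |-11−11| = 3 + 5 + 22 = 30
d(Z, Gemma) = |-5−12| + |4−1| + |-11−(-4)| = 17 + 3 + 7 = 27
d(Z, Vega) = |-5−(-8)| + |4−(-12)| + |-11−(-6)| = 3 + 16 + 5 = 24
Sorted ascending: Echo, Cygnus, Vega, … — the second-nearest is Cygnus.

Cygnus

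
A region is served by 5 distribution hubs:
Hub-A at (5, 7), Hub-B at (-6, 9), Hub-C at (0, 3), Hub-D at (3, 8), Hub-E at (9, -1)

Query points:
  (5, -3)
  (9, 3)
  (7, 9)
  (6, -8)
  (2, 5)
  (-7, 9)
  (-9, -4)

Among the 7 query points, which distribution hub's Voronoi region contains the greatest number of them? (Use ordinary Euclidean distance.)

(5, -3) — d² to each: Hub-A:100, Hub-B:265, Hub-C:61, Hub-D:125, Hub-E:20 → nearest is Hub-E
(9, 3) — d² to each: Hub-A:32, Hub-B:261, Hub-C:81, Hub-D:61, Hub-E:16 → nearest is Hub-E
(7, 9) — d² to each: Hub-A:8, Hub-B:169, Hub-C:85, Hub-D:17, Hub-E:104 → nearest is Hub-A
(6, -8) — d² to each: Hub-A:226, Hub-B:433, Hub-C:157, Hub-D:265, Hub-E:58 → nearest is Hub-E
(2, 5) — d² to each: Hub-A:13, Hub-B:80, Hub-C:8, Hub-D:10, Hub-E:85 → nearest is Hub-C
(-7, 9) — d² to each: Hub-A:148, Hub-B:1, Hub-C:85, Hub-D:101, Hub-E:356 → nearest is Hub-B
(-9, -4) — d² to each: Hub-A:317, Hub-B:178, Hub-C:130, Hub-D:288, Hub-E:333 → nearest is Hub-C
Tally — Hub-A:1, Hub-B:1, Hub-C:2, Hub-E:3. Hub-E captures the most (3).

Hub-E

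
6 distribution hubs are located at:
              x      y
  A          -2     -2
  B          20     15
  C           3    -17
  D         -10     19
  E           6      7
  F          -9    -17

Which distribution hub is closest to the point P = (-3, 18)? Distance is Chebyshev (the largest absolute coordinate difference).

d(P,A) = max(1, 20) = 20
d(P,B) = max(23, 3) = 23
d(P,C) = max(6, 35) = 35
d(P,D) = max(7, 1) = 7
d(P,E) = max(9, 11) = 11
d(P,F) = max(6, 35) = 35
The smallest is to D, so P lies in the Voronoi region of D.

D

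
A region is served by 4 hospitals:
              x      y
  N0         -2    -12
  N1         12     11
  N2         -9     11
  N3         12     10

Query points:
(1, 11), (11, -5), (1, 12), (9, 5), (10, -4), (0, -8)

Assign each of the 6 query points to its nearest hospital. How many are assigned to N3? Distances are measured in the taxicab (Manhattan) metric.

(1, 11) — d to each: N0:26, N1:11, N2:10, N3:12 → nearest is N2
(11, -5) — d to each: N0:20, N1:17, N2:36, N3:16 → nearest is N3
(1, 12) — d to each: N0:27, N1:12, N2:11, N3:13 → nearest is N2
(9, 5) — d to each: N0:28, N1:9, N2:24, N3:8 → nearest is N3
(10, -4) — d to each: N0:20, N1:17, N2:34, N3:16 → nearest is N3
(0, -8) — d to each: N0:6, N1:31, N2:28, N3:30 → nearest is N0
3 of the 6 points have N3 as nearest.

3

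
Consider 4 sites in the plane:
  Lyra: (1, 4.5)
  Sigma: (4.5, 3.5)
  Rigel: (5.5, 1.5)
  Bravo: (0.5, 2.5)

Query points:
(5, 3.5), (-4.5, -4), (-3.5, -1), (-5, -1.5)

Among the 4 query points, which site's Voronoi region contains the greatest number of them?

(5, 3.5) — d² to each: Lyra:17, Sigma:0.25, Rigel:4.25, Bravo:21.25 → nearest is Sigma
(-4.5, -4) — d² to each: Lyra:102.5, Sigma:137.25, Rigel:130.25, Bravo:67.25 → nearest is Bravo
(-3.5, -1) — d² to each: Lyra:50.5, Sigma:84.25, Rigel:87.25, Bravo:28.25 → nearest is Bravo
(-5, -1.5) — d² to each: Lyra:72, Sigma:115.25, Rigel:119.25, Bravo:46.25 → nearest is Bravo
Tally — Sigma:1, Bravo:3. Bravo captures the most (3).

Bravo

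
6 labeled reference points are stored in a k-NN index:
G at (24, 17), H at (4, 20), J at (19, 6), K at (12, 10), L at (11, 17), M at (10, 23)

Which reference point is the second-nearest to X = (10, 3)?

Compare squared distances (the ordering matches that of the actual distances):
|XG|² = (10−24)² + (3−17)² = 196 + 196 = 392
|XH|² = (10−4)² + (3−20)² = 36 + 289 = 325
|XJ|² = (10−19)² + (3−6)² = 81 + 9 = 90
|XK|² = (10−12)² + (3−10)² = 4 + 49 = 53
|XL|² = (10−11)² + (3−17)² = 1 + 196 = 197
|XM|² = (10−10)² + (3−23)² = 0 + 400 = 400
Sorted ascending: K, J, L, … — the second-nearest is J.

J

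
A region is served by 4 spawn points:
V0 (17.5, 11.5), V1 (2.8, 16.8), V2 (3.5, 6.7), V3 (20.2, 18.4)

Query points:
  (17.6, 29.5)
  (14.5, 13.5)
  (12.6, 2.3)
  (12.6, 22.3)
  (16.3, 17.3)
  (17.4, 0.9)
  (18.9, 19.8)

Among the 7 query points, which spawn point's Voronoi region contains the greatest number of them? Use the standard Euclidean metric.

V3

(17.6, 29.5) — d² to each: V0:324.01, V1:380.33, V2:718.65, V3:129.97 → nearest is V3
(14.5, 13.5) — d² to each: V0:13, V1:147.78, V2:167.24, V3:56.5 → nearest is V0
(12.6, 2.3) — d² to each: V0:108.65, V1:306.29, V2:102.17, V3:316.97 → nearest is V2
(12.6, 22.3) — d² to each: V0:140.65, V1:126.29, V2:326.17, V3:72.97 → nearest is V3
(16.3, 17.3) — d² to each: V0:35.08, V1:182.5, V2:276.2, V3:16.42 → nearest is V3
(17.4, 0.9) — d² to each: V0:112.37, V1:465.97, V2:226.85, V3:314.09 → nearest is V0
(18.9, 19.8) — d² to each: V0:70.85, V1:268.21, V2:408.77, V3:3.65 → nearest is V3
Tally — V0:2, V2:1, V3:4. V3 captures the most (4).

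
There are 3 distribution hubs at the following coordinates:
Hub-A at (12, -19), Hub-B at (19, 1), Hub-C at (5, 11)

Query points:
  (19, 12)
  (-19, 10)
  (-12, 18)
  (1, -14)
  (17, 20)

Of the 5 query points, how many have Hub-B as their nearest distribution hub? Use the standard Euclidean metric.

1

(19, 12) — d² to each: Hub-A:1010, Hub-B:121, Hub-C:197 → nearest is Hub-B
(-19, 10) — d² to each: Hub-A:1802, Hub-B:1525, Hub-C:577 → nearest is Hub-C
(-12, 18) — d² to each: Hub-A:1945, Hub-B:1250, Hub-C:338 → nearest is Hub-C
(1, -14) — d² to each: Hub-A:146, Hub-B:549, Hub-C:641 → nearest is Hub-A
(17, 20) — d² to each: Hub-A:1546, Hub-B:365, Hub-C:225 → nearest is Hub-C
1 of the 5 points has Hub-B as nearest.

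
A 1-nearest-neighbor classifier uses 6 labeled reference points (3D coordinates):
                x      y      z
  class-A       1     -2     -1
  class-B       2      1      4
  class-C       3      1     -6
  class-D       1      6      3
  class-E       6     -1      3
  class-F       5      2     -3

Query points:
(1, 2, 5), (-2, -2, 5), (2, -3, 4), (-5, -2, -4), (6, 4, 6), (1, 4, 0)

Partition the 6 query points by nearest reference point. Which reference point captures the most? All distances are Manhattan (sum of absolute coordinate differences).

class-B

(1, 2, 5) — d to each: class-A:10, class-B:3, class-C:14, class-D:6, class-E:10, class-F:12 → nearest is class-B
(-2, -2, 5) — d to each: class-A:9, class-B:8, class-C:19, class-D:13, class-E:11, class-F:19 → nearest is class-B
(2, -3, 4) — d to each: class-A:7, class-B:4, class-C:15, class-D:11, class-E:7, class-F:15 → nearest is class-B
(-5, -2, -4) — d to each: class-A:9, class-B:18, class-C:13, class-D:21, class-E:19, class-F:15 → nearest is class-A
(6, 4, 6) — d to each: class-A:18, class-B:9, class-C:18, class-D:10, class-E:8, class-F:12 → nearest is class-E
(1, 4, 0) — d to each: class-A:7, class-B:8, class-C:11, class-D:5, class-E:13, class-F:9 → nearest is class-D
Tally — class-A:1, class-B:3, class-D:1, class-E:1. class-B captures the most (3).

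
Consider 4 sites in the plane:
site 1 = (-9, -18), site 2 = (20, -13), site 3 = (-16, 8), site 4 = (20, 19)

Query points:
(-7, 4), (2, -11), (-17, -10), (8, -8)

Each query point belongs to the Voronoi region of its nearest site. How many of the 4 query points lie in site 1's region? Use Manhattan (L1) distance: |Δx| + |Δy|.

(-7, 4) — d to each: site 1:24, site 2:44, site 3:13, site 4:42 → nearest is site 3
(2, -11) — d to each: site 1:18, site 2:20, site 3:37, site 4:48 → nearest is site 1
(-17, -10) — d to each: site 1:16, site 2:40, site 3:19, site 4:66 → nearest is site 1
(8, -8) — d to each: site 1:27, site 2:17, site 3:40, site 4:39 → nearest is site 2
2 of the 4 points have site 1 as nearest.

2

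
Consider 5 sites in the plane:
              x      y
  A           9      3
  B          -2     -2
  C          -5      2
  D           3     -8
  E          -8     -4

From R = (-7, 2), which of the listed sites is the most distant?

A

Squared Euclidean distances:
|RA|² = (-7−9)² + (2−3)² = 256 + 1 = 257
|RB|² = (-7−(-2))² + (2−(-2))² = 25 + 16 = 41
|RC|² = (-7−(-5))² + (2−2)² = 4 + 0 = 4
|RD|² = (-7−3)² + (2−(-8))² = 100 + 100 = 200
|RE|² = (-7−(-8))² + (2−(-4))² = 1 + 36 = 37
The largest is to A.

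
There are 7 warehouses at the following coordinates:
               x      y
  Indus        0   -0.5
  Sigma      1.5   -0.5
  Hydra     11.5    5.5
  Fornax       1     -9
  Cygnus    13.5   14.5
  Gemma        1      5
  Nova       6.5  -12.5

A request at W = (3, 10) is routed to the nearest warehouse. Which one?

Gemma

Since √ is increasing, it suffices to compare squared distances:
d²(W, Indus) = 9 + 110.25 = 119.25
d²(W, Sigma) = 2.25 + 110.25 = 112.5
d²(W, Hydra) = 72.25 + 20.25 = 92.5
d²(W, Fornax) = 4 + 361 = 365
d²(W, Cygnus) = 110.25 + 20.25 = 130.5
d²(W, Gemma) = 4 + 25 = 29
d²(W, Nova) = 12.25 + 506.25 = 518.5
The smallest is to Gemma, so W lies in the Voronoi region of Gemma.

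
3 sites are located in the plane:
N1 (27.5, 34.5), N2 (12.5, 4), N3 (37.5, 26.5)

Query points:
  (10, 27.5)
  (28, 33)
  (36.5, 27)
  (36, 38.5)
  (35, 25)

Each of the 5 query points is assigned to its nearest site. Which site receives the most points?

(10, 27.5) — d² to each: N1:355.25, N2:558.5, N3:757.25 → nearest is N1
(28, 33) — d² to each: N1:2.5, N2:1081.25, N3:132.5 → nearest is N1
(36.5, 27) — d² to each: N1:137.25, N2:1105, N3:1.25 → nearest is N3
(36, 38.5) — d² to each: N1:88.25, N2:1742.5, N3:146.25 → nearest is N1
(35, 25) — d² to each: N1:146.5, N2:947.25, N3:8.5 → nearest is N3
Tally — N1:3, N3:2. N1 captures the most (3).

N1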